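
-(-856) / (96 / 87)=3103 / 4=775.75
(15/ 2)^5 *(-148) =-28096875/ 8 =-3512109.38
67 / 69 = 0.97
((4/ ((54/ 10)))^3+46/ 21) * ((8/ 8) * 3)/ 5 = 357806/ 229635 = 1.56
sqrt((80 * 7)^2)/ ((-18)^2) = 140/ 81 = 1.73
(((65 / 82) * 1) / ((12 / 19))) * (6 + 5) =13585 / 984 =13.81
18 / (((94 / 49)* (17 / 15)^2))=99225 / 13583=7.31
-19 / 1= -19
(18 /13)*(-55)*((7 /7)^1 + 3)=-3960 /13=-304.62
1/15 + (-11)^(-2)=136/1815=0.07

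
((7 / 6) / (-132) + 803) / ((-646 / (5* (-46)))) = 73136435 / 255816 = 285.89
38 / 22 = 19 / 11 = 1.73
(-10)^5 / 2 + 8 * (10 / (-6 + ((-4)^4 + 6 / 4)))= -25149840 / 503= -49999.68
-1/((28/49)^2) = -49/16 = -3.06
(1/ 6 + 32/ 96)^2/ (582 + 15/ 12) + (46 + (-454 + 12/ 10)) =-406.80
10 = 10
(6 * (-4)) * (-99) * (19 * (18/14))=406296/7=58042.29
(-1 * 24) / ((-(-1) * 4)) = -6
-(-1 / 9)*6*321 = 214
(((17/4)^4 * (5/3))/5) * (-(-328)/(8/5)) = 17121805/768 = 22294.02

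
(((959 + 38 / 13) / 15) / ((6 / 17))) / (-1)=-42517 / 234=-181.70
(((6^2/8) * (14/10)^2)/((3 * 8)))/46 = 147/18400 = 0.01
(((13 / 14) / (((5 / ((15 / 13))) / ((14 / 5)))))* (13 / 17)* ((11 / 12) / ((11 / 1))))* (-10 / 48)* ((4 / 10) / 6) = -13 / 24480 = -0.00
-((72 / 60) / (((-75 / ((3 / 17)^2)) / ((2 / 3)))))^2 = -144 / 1305015625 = -0.00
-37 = -37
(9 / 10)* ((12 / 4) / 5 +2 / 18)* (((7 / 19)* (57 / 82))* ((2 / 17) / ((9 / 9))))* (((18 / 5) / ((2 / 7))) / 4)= 5292 / 87125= 0.06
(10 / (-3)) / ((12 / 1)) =-5 / 18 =-0.28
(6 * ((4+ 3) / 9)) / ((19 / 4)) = 56 / 57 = 0.98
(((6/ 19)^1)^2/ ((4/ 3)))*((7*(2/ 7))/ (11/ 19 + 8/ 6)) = 0.08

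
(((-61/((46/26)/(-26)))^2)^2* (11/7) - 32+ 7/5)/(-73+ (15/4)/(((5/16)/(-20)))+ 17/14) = -19878281036135775938/6107529825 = -3254716981.45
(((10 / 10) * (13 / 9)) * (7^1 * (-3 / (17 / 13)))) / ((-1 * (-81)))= -1183 / 4131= -0.29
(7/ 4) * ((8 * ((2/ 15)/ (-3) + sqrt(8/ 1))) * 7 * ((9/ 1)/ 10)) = -98/ 25 + 882 * sqrt(2)/ 5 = 245.55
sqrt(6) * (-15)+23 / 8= -33.87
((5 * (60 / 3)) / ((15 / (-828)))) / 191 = -5520 / 191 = -28.90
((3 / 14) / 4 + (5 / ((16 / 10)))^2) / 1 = 4399 / 448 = 9.82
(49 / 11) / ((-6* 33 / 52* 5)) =-0.23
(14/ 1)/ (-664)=-7/ 332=-0.02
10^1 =10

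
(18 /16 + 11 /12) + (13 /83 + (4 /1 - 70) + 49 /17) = -2062973 /33864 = -60.92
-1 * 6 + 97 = 91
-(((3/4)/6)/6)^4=-1/5308416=-0.00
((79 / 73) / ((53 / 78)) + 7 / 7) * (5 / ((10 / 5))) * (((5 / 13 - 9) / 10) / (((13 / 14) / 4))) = -15728608 / 653861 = -24.05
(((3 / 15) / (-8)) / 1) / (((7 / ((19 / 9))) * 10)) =-19 / 25200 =-0.00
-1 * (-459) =459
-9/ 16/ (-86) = 9/ 1376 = 0.01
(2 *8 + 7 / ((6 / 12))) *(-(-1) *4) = 120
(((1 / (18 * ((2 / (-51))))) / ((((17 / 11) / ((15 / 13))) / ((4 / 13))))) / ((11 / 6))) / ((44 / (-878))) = 6585 / 1859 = 3.54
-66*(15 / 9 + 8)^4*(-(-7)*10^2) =-10892127400 / 27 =-403412125.93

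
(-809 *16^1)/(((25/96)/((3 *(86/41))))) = -320596992/1025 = -312777.55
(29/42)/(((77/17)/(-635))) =-313055/3234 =-96.80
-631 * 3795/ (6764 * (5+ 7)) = -798215/ 27056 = -29.50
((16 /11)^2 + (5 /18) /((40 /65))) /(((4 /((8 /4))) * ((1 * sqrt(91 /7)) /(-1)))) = -44729 * sqrt(13) /453024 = -0.36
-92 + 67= -25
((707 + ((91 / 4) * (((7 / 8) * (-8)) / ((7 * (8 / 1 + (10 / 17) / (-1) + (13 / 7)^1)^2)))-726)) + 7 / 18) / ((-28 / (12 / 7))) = 826725889 / 715366092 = 1.16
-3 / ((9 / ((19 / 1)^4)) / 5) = -217201.67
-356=-356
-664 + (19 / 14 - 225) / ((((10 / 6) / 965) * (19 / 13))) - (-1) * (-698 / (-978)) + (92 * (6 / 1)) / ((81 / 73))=-103912631899 / 1170666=-88763.69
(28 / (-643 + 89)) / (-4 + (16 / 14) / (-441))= 21609 / 1711306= 0.01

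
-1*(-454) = 454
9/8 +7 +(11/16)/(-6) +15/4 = 1129/96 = 11.76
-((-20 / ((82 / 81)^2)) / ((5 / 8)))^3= 144603922678272 / 4750104241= 30442.26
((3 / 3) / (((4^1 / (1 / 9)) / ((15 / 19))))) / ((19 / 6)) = 5 / 722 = 0.01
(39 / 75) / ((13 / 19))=0.76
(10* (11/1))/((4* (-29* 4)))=-55/232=-0.24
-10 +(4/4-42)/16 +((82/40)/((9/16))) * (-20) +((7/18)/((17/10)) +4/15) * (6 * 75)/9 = -16505/272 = -60.68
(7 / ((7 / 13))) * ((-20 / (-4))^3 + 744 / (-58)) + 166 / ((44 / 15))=1514.83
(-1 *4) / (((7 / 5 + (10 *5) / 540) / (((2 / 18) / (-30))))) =4 / 403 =0.01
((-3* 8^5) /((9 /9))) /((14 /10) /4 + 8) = -1966080 /167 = -11772.93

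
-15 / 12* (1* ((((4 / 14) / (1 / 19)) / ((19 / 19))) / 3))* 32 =-1520 / 21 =-72.38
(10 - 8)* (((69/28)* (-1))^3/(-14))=2.14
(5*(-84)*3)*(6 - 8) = 2520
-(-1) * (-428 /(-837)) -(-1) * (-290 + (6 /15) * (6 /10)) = -6052528 /20925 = -289.25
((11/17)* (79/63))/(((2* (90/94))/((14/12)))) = 40843/82620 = 0.49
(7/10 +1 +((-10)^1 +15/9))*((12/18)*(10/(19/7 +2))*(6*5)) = -27860/99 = -281.41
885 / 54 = 295 / 18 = 16.39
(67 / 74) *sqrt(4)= 67 / 37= 1.81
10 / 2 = 5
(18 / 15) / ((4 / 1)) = 3 / 10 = 0.30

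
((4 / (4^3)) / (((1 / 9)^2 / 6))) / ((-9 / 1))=-27 / 8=-3.38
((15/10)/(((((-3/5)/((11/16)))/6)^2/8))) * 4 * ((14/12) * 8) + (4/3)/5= 317629/15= 21175.27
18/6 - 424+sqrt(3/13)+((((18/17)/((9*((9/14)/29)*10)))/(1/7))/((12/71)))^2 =sqrt(39)/13+1309323781/21068100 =62.63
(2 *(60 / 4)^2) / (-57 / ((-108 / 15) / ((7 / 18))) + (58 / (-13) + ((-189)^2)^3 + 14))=1263600 / 127987609773929117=0.00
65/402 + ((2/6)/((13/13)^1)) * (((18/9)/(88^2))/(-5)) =209711/1297120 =0.16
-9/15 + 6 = 27/5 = 5.40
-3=-3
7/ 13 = 0.54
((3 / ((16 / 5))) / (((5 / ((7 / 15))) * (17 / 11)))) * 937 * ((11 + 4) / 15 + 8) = 649341 / 1360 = 477.46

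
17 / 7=2.43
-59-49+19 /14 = -1493 /14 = -106.64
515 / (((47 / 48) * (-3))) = -8240 / 47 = -175.32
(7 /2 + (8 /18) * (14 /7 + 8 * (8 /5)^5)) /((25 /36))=4688054 /78125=60.01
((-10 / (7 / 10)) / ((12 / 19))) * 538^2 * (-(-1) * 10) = -1374859000 / 21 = -65469476.19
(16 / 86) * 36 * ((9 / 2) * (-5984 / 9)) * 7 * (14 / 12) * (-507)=82973309.02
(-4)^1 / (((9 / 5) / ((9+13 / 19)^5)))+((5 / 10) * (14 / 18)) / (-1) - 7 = -8436572818127 / 44569782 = -189289.08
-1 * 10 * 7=-70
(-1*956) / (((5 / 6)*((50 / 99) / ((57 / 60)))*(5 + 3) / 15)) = -4046031 / 1000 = -4046.03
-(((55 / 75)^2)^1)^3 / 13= -1771561 / 148078125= -0.01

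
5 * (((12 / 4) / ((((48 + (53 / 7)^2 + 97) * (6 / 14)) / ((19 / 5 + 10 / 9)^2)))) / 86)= 16752463 / 345304620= 0.05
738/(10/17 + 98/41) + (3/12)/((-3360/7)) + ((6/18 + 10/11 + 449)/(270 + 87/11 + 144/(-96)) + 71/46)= 11658325645621/46456894080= 250.95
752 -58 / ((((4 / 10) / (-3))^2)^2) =-1462109 / 8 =-182763.62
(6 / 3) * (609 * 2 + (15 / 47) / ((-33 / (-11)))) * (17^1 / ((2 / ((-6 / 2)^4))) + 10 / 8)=157955509 / 94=1680377.76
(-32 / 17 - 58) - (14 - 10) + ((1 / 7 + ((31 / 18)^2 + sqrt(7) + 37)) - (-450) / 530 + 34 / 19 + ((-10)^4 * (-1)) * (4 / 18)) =-87100341971 / 38825892 + sqrt(7) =-2240.71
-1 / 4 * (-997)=997 / 4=249.25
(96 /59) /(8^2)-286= -33745 /118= -285.97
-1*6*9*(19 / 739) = -1026 / 739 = -1.39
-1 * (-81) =81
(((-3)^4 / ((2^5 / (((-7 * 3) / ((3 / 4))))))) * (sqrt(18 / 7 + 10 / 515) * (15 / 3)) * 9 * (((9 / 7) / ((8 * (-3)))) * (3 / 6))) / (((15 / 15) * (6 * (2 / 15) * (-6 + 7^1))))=54675 * sqrt(336707) / 184576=171.89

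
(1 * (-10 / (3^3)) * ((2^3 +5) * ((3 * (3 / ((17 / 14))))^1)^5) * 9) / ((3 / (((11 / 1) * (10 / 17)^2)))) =-504598846752000 / 410338673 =-1229713.11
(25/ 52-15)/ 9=-755/ 468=-1.61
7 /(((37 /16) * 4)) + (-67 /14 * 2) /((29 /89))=-214947 /7511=-28.62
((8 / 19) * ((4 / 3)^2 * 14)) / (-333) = -1792 / 56943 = -0.03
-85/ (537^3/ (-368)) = 31280/ 154854153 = 0.00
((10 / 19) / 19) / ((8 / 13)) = 65 / 1444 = 0.05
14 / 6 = 7 / 3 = 2.33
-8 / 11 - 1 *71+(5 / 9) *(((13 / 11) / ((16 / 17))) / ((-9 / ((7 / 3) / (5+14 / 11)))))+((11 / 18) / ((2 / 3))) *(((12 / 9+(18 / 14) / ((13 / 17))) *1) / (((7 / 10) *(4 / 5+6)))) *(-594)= -13313132946097 / 31956292368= -416.60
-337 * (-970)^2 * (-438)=138882485400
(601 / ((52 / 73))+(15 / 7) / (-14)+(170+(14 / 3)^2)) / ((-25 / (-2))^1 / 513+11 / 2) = 1353312867 / 7221032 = 187.41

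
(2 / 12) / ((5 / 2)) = 1 / 15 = 0.07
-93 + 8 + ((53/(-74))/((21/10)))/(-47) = -3103850/36519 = -84.99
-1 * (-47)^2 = -2209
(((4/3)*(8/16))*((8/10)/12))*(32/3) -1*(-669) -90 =78229/135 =579.47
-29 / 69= -0.42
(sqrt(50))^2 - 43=7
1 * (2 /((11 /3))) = 6 /11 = 0.55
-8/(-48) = 1/6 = 0.17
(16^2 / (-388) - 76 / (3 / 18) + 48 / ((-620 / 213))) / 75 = -7113812 / 1127625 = -6.31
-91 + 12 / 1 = -79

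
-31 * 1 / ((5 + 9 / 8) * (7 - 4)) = -248 / 147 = -1.69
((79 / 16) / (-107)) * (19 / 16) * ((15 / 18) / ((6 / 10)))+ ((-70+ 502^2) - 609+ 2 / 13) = 1610925387887 / 6409728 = 251325.08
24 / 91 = 0.26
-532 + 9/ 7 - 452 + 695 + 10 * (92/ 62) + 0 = -59214/ 217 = -272.88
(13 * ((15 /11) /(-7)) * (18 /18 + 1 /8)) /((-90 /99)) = 351 /112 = 3.13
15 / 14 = 1.07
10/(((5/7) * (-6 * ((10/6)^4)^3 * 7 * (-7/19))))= 3365793/1708984375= 0.00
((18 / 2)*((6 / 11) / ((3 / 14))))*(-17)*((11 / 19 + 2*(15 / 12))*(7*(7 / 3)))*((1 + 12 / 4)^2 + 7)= -94147326 / 209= -450465.67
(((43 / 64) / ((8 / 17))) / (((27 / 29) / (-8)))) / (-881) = 21199 / 1522368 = 0.01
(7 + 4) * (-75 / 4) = -825 / 4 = -206.25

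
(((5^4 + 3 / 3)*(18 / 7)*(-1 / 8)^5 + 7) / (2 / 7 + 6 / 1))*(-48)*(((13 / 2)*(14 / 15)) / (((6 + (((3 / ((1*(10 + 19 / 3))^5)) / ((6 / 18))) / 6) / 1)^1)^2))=-2894207608640663323243781 / 323560970699468229066240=-8.94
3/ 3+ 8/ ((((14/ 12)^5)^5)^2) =1804931292867130259105425457373301639598257/ 1798465042647412146620280340569649349251249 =1.00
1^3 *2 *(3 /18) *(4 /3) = 4 /9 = 0.44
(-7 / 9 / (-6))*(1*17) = 119 / 54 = 2.20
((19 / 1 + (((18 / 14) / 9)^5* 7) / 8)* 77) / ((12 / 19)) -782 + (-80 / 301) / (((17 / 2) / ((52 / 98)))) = 12311242417 / 8023456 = 1534.41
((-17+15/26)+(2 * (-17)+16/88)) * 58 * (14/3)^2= -81673396/1287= -63460.29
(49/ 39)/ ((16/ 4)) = 0.31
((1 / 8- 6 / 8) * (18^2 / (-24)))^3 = 2460375 / 4096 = 600.68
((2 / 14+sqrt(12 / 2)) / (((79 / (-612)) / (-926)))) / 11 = 566712 / 6083+566712 * sqrt(6) / 869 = 1690.58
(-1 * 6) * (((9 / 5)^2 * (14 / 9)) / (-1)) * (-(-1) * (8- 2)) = 4536 / 25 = 181.44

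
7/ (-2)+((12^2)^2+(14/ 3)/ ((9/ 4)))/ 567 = 1012693/ 30618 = 33.08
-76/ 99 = -0.77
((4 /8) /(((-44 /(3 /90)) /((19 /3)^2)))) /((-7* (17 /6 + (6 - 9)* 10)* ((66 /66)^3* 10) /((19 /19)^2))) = -0.00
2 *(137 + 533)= 1340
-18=-18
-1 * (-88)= 88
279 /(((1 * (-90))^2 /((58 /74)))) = 899 /33300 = 0.03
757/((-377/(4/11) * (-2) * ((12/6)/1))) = 757/4147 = 0.18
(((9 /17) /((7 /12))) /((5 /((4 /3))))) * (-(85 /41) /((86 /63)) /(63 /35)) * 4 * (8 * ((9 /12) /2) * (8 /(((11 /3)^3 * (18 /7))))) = -362880 /2346553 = -0.15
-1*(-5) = 5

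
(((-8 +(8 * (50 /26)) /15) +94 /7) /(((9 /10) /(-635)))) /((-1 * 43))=11188700 /105651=105.90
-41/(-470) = 41/470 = 0.09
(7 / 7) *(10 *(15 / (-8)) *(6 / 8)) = -225 / 16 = -14.06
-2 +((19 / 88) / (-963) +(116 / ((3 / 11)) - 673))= -249.67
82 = 82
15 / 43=0.35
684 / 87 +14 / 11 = 2914 / 319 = 9.13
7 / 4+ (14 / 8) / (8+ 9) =63 / 34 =1.85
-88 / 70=-1.26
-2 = -2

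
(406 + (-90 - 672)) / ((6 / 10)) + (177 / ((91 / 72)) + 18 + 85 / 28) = -432.25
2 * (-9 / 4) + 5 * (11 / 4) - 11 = -1.75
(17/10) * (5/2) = 17/4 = 4.25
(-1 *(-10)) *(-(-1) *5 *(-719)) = -35950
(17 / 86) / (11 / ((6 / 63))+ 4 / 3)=0.00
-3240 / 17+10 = -3070 / 17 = -180.59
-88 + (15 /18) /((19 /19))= -523 /6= -87.17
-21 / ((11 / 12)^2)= -3024 / 121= -24.99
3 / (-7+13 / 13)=-1 / 2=-0.50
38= 38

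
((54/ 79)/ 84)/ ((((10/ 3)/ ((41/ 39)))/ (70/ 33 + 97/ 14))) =514263/ 22142120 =0.02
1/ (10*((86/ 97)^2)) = 9409/ 73960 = 0.13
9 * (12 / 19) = 108 / 19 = 5.68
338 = 338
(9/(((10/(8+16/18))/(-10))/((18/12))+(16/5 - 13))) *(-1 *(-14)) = -1008/79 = -12.76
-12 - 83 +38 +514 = 457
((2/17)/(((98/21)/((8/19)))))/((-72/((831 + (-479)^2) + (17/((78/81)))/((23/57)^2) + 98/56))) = -6337352897/186586764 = -33.96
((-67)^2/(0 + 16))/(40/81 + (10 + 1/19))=6908571/259696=26.60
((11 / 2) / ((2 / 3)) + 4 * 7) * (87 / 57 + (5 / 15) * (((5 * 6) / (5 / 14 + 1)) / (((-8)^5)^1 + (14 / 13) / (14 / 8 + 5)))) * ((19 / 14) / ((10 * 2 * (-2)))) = -2417836633 / 1288169344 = -1.88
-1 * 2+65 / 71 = -77 / 71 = -1.08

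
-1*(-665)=665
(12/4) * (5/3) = 5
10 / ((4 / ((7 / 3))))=35 / 6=5.83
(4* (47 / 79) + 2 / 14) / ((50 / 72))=3.63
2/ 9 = 0.22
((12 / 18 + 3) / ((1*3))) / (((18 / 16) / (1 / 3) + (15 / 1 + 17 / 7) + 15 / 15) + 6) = 616 / 14013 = 0.04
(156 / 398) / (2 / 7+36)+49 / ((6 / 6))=1238650 / 25273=49.01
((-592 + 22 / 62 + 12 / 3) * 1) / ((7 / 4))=-72868 / 217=-335.80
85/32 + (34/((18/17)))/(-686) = 257771/98784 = 2.61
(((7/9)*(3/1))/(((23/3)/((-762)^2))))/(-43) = -4064508/989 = -4109.71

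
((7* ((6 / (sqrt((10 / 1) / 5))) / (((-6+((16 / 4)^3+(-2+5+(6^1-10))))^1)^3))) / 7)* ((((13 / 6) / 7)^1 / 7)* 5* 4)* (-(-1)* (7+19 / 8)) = 1625* sqrt(2) / 12099276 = 0.00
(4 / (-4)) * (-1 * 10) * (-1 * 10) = -100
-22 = -22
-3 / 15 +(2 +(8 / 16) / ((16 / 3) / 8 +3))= 213 / 110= 1.94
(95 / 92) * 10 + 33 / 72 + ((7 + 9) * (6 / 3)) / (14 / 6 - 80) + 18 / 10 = 7827829 / 643080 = 12.17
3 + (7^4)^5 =79792266297612004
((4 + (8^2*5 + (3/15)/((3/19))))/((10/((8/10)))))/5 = 9758/1875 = 5.20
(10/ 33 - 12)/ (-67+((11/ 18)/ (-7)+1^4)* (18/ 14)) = 0.18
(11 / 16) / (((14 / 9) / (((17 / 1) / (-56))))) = -1683 / 12544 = -0.13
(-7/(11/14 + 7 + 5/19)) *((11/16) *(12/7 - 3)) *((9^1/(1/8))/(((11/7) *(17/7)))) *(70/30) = 1231713/36397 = 33.84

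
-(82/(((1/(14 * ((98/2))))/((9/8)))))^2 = -16019205489/4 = -4004801372.25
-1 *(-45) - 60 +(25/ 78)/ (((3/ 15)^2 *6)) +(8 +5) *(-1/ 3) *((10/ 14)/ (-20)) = -22129/ 1638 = -13.51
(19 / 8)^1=19 / 8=2.38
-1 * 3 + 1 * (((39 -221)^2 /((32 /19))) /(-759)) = -175555 /6072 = -28.91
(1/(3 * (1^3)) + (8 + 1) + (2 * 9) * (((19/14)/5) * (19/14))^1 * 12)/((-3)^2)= 65342/6615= 9.88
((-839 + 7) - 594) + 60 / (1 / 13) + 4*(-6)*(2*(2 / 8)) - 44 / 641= -421822 / 641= -658.07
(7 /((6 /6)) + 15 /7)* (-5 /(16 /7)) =-20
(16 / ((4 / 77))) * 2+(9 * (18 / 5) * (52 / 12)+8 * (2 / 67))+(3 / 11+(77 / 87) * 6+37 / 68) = 762.77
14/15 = 0.93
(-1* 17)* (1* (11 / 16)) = -187 / 16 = -11.69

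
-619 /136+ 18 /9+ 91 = 88.45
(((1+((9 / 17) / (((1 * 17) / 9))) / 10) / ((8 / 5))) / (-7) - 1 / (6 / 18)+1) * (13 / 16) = -880191 / 517888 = -1.70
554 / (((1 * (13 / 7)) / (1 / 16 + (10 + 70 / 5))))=746515 / 104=7178.03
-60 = -60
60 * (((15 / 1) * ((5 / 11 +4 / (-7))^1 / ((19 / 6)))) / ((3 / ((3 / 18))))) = -2700 / 1463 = -1.85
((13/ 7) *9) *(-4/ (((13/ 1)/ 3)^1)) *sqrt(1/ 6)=-18 *sqrt(6)/ 7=-6.30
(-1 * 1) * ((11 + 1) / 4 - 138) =135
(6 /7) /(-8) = -3 /28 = -0.11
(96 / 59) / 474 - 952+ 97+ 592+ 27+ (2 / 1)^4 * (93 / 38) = -196.84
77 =77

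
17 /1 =17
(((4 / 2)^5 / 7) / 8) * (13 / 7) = 52 / 49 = 1.06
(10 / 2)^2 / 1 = 25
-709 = -709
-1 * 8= -8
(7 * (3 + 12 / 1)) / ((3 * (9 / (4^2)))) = 62.22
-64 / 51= -1.25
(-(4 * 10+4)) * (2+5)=-308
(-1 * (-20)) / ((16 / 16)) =20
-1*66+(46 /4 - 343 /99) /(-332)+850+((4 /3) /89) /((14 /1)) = 32106618583 /40953528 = 783.98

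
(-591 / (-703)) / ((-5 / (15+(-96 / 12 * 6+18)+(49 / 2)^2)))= -1383531 / 14060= -98.40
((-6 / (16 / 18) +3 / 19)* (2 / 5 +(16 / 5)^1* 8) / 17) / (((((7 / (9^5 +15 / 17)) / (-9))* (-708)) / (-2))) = 2162.26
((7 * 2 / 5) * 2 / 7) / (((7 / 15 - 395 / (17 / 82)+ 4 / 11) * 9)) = -0.00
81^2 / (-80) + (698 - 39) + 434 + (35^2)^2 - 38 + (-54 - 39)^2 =120819759 / 80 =1510246.99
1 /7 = 0.14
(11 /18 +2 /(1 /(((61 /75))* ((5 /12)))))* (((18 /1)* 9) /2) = 104.40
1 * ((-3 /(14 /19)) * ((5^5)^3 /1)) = -1739501953125 /14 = -124250139508.93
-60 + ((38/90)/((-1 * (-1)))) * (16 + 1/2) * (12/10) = -1291/25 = -51.64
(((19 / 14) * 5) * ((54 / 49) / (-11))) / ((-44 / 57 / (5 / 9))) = 81225 / 166012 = 0.49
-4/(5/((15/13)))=-12/13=-0.92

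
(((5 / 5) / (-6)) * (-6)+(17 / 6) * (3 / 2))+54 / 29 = 825 / 116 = 7.11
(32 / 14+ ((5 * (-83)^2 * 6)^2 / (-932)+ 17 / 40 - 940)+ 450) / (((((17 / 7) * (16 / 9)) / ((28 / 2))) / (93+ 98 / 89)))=-315509832101285325 / 22561856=-13984214423.73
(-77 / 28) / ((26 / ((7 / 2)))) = -77 / 208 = -0.37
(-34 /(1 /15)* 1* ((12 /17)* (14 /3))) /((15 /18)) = -2016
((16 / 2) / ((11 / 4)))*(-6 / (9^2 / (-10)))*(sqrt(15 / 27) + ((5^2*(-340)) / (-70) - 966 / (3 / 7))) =-3184640 / 693 + 640*sqrt(5) / 891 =-4593.83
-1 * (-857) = 857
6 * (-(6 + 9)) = -90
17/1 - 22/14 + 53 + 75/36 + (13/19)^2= 2152399/30324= 70.98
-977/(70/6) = -2931/35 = -83.74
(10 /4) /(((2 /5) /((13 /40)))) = 65 /32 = 2.03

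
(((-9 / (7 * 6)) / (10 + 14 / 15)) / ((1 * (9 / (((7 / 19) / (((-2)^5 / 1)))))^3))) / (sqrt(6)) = 245 * sqrt(6) / 35827858538496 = 0.00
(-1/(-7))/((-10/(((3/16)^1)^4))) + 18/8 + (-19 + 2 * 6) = -21790801/4587520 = -4.75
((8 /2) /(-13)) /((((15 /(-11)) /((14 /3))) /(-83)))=-87.40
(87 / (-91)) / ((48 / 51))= -1479 / 1456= -1.02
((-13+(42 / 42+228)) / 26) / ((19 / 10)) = 1080 / 247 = 4.37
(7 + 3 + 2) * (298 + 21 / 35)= 17916 / 5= 3583.20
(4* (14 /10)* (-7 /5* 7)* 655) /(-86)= 89866 /215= 417.98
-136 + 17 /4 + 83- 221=-1079 /4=-269.75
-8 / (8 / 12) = -12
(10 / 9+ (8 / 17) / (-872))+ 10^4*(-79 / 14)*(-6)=39524619647 / 116739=338572.54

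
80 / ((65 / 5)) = 80 / 13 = 6.15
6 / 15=2 / 5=0.40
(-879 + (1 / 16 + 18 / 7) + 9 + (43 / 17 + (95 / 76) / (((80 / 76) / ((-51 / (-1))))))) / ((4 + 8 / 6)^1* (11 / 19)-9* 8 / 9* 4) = 43643133 / 1568896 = 27.82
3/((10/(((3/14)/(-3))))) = -3/140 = -0.02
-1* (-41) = 41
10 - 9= 1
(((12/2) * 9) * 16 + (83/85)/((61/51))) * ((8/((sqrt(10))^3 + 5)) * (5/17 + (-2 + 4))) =-2110152/25925 + 4220304 * sqrt(10)/25925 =433.39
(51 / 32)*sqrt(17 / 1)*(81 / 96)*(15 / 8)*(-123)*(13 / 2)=-33027345*sqrt(17) / 16384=-8311.48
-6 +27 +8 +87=116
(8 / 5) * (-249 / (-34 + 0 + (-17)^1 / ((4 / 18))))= 3984 / 1105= 3.61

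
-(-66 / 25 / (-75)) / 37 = -22 / 23125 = -0.00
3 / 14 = 0.21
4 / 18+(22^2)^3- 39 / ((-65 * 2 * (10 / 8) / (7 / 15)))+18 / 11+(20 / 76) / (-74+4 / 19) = 1967113023551297 / 17349750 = 113379905.97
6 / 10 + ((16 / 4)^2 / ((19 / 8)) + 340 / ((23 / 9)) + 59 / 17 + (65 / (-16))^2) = 1524833177 / 9509120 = 160.35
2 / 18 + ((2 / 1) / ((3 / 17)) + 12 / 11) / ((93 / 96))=12.94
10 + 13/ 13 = 11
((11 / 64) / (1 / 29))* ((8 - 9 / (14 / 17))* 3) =-39237 / 896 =-43.79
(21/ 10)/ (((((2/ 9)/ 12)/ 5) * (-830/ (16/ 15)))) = -1512/ 2075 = -0.73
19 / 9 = 2.11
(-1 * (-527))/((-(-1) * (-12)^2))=527/144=3.66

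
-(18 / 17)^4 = -1.26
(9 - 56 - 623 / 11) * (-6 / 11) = 6840 / 121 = 56.53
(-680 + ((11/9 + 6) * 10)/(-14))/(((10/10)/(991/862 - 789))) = 29314516955/54306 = 539802.54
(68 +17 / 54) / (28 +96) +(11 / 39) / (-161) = 0.55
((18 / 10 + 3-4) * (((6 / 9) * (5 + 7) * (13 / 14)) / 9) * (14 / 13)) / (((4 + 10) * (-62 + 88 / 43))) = -0.00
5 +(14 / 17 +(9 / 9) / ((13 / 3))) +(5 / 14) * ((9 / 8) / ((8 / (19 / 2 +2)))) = 2626431 / 396032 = 6.63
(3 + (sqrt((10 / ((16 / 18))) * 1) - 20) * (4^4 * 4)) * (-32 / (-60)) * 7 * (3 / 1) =-1146712 / 5 + 86016 * sqrt(5) / 5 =-190874.88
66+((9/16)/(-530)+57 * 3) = 2009751/8480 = 237.00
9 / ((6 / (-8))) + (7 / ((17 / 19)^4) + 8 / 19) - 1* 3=-5802624 / 1586899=-3.66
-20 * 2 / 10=-4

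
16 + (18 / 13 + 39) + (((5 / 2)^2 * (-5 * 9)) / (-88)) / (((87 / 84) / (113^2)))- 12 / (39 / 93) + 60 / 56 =9157282349 / 232232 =39431.61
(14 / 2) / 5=7 / 5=1.40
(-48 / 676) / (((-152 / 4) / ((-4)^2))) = 0.03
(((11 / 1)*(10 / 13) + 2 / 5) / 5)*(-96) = -170.14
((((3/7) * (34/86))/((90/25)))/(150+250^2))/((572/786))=2227/2157315160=0.00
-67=-67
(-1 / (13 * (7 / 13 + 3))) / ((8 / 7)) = -7 / 368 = -0.02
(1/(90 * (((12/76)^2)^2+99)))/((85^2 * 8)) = 130321/67115475720000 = 0.00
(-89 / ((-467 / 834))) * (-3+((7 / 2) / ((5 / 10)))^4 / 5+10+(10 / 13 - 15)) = 2281929918 / 30355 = 75174.76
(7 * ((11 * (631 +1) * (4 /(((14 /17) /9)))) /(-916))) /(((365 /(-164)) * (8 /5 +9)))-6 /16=695100333 /7088008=98.07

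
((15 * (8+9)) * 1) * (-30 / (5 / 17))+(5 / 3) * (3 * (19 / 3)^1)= -77935 / 3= -25978.33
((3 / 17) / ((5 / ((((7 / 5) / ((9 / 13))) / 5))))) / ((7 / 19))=247 / 6375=0.04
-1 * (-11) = 11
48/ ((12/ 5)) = 20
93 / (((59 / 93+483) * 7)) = 0.03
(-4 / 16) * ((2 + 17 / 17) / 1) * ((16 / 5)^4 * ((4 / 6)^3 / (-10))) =65536 / 28125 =2.33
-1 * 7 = -7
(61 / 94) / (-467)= -61 / 43898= -0.00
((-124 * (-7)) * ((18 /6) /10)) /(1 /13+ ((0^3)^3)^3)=16926 /5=3385.20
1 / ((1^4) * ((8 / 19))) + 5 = 59 / 8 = 7.38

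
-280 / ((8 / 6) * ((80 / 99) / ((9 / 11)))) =-1701 / 8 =-212.62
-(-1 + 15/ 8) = -7/ 8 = -0.88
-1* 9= -9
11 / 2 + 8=27 / 2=13.50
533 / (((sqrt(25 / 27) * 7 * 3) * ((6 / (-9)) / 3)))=-4797 * sqrt(3) / 70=-118.69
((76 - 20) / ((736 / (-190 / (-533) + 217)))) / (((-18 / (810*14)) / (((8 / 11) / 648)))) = -411355 / 35178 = -11.69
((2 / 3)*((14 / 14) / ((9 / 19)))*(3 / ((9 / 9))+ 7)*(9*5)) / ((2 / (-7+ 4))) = -950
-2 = -2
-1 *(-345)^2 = -119025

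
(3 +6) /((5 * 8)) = 9 /40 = 0.22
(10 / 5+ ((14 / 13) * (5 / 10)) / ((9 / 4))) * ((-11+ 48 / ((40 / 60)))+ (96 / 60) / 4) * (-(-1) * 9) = 80434 / 65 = 1237.45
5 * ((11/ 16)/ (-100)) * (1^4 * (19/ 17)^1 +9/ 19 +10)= -1287/ 3230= -0.40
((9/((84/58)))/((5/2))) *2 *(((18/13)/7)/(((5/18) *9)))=6264/15925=0.39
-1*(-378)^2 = -142884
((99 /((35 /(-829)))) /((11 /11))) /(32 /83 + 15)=-6811893 /44695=-152.41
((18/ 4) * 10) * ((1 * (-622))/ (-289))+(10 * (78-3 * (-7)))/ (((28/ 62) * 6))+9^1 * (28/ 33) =20910909/ 44506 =469.84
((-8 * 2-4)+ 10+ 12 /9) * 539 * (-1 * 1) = 14014 /3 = 4671.33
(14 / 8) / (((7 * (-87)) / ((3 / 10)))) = -0.00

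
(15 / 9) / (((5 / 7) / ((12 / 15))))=1.87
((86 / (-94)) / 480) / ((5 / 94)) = -0.04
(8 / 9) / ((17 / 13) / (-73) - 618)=-7592 / 5278491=-0.00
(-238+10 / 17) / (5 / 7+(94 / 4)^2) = -113008 / 263211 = -0.43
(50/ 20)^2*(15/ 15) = 25/ 4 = 6.25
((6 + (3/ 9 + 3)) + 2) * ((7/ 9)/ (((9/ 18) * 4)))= 119/ 27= 4.41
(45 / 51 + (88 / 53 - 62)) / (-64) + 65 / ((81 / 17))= 68057971 / 4670784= 14.57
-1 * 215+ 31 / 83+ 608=32650 / 83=393.37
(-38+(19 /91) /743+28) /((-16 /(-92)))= -15550553 /270452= -57.50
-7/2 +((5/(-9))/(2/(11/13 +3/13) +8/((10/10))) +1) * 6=895/414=2.16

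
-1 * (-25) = 25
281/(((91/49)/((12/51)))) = 7868/221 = 35.60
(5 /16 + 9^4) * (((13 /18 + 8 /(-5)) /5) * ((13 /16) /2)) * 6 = -2807.69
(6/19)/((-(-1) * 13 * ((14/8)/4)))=96/1729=0.06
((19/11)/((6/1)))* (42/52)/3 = 133/1716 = 0.08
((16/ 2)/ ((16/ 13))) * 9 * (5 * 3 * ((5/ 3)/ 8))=2925/ 16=182.81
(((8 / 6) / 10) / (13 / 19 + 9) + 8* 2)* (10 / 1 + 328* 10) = 7270571 / 138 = 52685.30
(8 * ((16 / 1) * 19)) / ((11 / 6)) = 14592 / 11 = 1326.55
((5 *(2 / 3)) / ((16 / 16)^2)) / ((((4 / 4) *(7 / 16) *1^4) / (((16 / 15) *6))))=1024 / 21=48.76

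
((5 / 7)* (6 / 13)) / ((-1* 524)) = -15 / 23842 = -0.00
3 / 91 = 0.03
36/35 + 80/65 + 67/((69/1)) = 101417/31395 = 3.23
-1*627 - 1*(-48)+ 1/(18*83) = -579.00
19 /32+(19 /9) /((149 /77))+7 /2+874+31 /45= 20976187 /23840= 879.87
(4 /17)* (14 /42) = 4 /51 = 0.08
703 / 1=703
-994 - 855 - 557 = -2406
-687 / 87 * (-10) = 2290 / 29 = 78.97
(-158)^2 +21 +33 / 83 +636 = 2126576 / 83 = 25621.40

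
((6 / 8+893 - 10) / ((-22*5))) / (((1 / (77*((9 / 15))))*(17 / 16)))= -29694 / 85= -349.34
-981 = -981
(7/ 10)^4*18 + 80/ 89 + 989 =442428201/ 445000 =994.22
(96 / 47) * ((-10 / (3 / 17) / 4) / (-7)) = 4.13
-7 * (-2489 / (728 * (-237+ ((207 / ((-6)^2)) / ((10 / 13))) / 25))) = -311125 / 3077113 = -0.10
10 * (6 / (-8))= -15 / 2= -7.50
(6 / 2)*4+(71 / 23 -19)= -90 / 23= -3.91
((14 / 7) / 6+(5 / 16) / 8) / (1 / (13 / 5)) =1859 / 1920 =0.97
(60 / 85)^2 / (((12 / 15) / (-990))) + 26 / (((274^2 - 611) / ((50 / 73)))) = -193737004660 / 314197621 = -616.61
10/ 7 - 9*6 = -368/ 7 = -52.57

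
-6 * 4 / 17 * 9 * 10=-2160 / 17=-127.06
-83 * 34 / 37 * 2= -5644 / 37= -152.54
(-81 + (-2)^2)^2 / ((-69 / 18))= -35574 / 23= -1546.70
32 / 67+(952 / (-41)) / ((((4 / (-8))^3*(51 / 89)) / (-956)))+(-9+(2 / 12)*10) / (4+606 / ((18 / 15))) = -1299923661106 / 4194669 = -309898.98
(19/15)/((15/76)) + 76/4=5719/225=25.42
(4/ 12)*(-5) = -5/ 3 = -1.67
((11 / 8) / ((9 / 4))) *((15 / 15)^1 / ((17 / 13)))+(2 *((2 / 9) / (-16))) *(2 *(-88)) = 1639 / 306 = 5.36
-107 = -107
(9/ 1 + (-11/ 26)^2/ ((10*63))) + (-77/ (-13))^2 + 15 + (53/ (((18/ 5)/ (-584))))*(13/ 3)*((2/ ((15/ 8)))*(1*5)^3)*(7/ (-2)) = 66641739580889/ 3832920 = 17386676.37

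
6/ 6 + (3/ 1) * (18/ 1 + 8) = 79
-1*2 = -2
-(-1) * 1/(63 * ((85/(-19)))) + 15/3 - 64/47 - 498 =-124424318/251685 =-494.37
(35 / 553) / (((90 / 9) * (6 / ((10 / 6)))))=5 / 2844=0.00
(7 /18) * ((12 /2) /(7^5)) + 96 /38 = 345763 /136857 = 2.53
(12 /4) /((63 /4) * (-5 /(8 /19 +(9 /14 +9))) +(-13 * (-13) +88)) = 16062 /1334083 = 0.01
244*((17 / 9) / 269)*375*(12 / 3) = 2074000 / 807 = 2570.01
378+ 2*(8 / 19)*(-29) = 6718 / 19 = 353.58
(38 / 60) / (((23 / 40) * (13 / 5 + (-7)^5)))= -190 / 2898759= -0.00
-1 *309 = -309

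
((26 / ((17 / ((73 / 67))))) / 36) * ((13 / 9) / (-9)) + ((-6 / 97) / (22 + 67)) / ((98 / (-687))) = -0.00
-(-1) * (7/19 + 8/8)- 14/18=101/171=0.59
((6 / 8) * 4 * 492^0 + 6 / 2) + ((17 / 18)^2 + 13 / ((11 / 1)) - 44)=-128041 / 3564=-35.93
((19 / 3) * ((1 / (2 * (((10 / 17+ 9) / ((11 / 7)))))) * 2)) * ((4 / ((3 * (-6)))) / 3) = -7106 / 92421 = -0.08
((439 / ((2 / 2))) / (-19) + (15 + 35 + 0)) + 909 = 17782 / 19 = 935.89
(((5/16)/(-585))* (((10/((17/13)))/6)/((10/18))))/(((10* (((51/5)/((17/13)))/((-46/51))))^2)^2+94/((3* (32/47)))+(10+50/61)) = -17070301/779039659970104829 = -0.00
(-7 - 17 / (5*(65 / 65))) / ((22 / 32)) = -832 / 55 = -15.13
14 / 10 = 7 / 5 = 1.40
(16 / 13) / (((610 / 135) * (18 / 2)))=0.03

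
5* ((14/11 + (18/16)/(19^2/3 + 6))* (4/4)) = 213725/33352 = 6.41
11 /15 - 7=-94 /15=-6.27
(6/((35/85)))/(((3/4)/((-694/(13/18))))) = -1698912/91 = -18669.36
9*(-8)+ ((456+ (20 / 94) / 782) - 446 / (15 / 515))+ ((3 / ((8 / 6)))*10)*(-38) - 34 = -872043766 / 55131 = -15817.67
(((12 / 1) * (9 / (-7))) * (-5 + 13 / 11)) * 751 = 44240.73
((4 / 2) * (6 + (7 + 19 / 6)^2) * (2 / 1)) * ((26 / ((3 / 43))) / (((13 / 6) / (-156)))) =-35212528 / 3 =-11737509.33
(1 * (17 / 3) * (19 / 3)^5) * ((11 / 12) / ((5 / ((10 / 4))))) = 463030513 / 17496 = 26464.94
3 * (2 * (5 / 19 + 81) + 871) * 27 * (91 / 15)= 48248109 / 95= 507874.83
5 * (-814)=-4070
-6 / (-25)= 6 / 25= 0.24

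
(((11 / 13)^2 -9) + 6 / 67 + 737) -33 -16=7697438 / 11323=679.81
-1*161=-161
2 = 2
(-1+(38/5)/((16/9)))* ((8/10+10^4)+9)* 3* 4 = 19669257/50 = 393385.14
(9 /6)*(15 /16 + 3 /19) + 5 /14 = 8513 /4256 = 2.00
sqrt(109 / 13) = sqrt(1417) / 13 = 2.90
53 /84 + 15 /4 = 92 /21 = 4.38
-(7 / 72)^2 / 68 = -49 / 352512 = -0.00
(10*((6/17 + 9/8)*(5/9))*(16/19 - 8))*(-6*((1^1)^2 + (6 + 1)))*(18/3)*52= 16723200/19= 880168.42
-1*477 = -477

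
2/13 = 0.15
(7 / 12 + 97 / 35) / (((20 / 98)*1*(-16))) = -9863 / 9600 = -1.03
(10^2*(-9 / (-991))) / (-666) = -50 / 36667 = -0.00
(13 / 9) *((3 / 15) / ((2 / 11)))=143 / 90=1.59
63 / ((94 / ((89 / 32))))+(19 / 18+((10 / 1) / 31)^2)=78663679 / 26016192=3.02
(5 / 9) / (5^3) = 1 / 225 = 0.00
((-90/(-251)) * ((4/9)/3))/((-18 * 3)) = -20/20331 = -0.00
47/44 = 1.07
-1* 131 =-131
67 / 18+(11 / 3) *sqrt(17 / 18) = 11 *sqrt(34) / 18+67 / 18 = 7.29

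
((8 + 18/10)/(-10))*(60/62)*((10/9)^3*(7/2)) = -34300/7533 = -4.55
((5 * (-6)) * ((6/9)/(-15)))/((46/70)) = 140/69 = 2.03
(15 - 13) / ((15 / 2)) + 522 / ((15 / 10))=5224 / 15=348.27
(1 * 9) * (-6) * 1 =-54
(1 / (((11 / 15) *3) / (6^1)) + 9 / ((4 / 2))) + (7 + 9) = 511 / 22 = 23.23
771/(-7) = -771/7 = -110.14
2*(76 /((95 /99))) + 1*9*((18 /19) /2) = 15453 /95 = 162.66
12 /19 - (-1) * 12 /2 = 126 /19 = 6.63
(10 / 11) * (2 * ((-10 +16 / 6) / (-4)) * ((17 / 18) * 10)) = 31.48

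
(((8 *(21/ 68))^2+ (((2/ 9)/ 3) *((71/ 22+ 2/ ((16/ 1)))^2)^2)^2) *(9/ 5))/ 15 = 11.23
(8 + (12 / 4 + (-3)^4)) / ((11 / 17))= 1564 / 11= 142.18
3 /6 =1 /2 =0.50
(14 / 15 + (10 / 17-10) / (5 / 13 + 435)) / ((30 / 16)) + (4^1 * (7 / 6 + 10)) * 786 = 35108.49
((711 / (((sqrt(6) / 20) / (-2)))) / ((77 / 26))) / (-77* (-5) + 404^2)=-123240* sqrt(6) / 12597277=-0.02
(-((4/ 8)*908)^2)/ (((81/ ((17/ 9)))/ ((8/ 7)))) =-28031776/ 5103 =-5493.20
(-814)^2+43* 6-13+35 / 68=45073223 / 68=662841.51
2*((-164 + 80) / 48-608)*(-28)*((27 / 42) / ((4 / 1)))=21951 / 4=5487.75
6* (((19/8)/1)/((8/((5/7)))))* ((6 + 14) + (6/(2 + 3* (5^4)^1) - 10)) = 668895/52556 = 12.73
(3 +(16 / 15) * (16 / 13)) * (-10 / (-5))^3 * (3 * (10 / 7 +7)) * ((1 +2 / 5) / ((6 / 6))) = 396952 / 325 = 1221.39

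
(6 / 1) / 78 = 1 / 13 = 0.08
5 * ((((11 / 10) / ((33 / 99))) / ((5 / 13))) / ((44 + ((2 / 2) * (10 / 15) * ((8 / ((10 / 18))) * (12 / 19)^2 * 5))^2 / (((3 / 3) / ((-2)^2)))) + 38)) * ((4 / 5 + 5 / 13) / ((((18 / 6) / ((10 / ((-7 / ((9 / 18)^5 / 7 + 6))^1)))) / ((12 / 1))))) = -12725454687 / 11300200688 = -1.13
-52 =-52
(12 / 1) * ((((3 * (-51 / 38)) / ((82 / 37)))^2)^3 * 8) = 98737058301010447463883 / 28604523374039209088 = 3451.80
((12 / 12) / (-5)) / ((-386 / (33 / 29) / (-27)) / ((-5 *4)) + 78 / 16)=-7128 / 151357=-0.05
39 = 39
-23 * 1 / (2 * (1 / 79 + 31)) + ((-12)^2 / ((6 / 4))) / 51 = 1.51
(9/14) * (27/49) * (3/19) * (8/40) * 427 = 44469/9310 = 4.78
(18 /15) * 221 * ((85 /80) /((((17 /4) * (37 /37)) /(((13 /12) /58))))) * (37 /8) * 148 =3933137 /4640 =847.66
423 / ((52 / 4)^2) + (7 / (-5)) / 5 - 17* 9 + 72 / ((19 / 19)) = -332833 / 4225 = -78.78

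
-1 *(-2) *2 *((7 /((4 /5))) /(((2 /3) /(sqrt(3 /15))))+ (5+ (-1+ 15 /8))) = 21 *sqrt(5) /2+ 47 /2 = 46.98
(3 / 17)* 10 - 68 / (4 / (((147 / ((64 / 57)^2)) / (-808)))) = 237314307 / 56262656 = 4.22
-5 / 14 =-0.36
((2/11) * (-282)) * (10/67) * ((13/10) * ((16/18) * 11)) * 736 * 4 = -57561088/201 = -286373.57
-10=-10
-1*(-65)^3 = 274625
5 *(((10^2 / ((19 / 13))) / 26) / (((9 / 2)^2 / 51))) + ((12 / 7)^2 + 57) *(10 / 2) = 8366405 / 25137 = 332.83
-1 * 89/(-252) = 89/252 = 0.35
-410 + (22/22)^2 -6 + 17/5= -2058/5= -411.60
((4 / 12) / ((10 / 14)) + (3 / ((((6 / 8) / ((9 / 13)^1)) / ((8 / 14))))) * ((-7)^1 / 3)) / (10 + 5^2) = -629 / 6825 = -0.09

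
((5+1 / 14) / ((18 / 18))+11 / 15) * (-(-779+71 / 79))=2497731 / 553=4516.69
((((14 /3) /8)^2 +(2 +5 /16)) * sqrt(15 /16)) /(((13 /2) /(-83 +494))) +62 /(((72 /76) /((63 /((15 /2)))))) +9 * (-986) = -124864 /15 +26167 * sqrt(15) /624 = -8161.86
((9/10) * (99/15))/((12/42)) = 2079/100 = 20.79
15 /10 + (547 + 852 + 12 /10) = 14017 /10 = 1401.70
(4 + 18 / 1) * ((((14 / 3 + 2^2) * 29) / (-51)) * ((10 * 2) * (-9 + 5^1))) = 8673.46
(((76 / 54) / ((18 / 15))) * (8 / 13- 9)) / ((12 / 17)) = -176035 / 12636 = -13.93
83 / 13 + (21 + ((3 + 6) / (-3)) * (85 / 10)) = 49 / 26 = 1.88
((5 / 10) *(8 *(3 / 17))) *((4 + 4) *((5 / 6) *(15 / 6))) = 200 / 17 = 11.76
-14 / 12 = -1.17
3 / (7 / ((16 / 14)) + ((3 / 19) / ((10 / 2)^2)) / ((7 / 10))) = 15960 / 32633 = 0.49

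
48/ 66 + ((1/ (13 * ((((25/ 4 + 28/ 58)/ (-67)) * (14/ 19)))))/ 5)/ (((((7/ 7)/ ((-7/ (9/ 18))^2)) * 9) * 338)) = 55121644/ 77213565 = 0.71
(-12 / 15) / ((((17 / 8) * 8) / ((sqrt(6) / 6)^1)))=-2 * sqrt(6) / 255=-0.02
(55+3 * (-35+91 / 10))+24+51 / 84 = 267 / 140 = 1.91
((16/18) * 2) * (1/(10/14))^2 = 784/225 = 3.48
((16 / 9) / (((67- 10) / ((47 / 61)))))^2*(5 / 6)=0.00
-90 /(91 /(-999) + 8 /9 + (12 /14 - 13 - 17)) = 629370 /198217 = 3.18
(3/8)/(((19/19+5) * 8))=0.01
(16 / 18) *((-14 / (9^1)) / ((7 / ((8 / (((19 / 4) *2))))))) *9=-256 / 171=-1.50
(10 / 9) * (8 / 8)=10 / 9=1.11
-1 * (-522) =522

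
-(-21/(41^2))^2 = -441/2825761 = -0.00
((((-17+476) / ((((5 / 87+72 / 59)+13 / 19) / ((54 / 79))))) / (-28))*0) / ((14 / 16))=0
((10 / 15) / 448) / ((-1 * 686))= -0.00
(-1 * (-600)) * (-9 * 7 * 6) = -226800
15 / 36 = 5 / 12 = 0.42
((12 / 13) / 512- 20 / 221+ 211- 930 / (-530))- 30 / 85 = 212.31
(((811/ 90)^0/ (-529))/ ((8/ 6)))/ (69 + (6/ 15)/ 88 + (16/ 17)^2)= -47685/ 2350679741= -0.00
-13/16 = -0.81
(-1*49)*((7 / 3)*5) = -1715 / 3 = -571.67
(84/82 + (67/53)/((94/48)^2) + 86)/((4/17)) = 1782080284/4800157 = 371.25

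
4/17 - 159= -2699/17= -158.76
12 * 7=84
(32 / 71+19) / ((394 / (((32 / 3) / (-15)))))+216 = 135931544 / 629415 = 215.96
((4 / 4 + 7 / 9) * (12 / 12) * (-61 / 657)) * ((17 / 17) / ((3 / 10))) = -9760 / 17739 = -0.55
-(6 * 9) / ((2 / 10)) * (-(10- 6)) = 1080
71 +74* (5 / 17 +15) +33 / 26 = 532183 / 442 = 1204.03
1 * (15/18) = 5/6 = 0.83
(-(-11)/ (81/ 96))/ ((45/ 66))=7744/ 405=19.12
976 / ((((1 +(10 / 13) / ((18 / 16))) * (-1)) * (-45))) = 12688 / 985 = 12.88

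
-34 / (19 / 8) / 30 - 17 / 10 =-1241 / 570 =-2.18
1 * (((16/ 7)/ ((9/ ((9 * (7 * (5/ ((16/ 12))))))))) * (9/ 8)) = 135/ 2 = 67.50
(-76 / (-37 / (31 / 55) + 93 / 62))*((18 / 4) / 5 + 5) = 139004 / 19885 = 6.99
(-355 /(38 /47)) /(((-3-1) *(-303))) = -16685 /46056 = -0.36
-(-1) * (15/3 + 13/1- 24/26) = 222/13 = 17.08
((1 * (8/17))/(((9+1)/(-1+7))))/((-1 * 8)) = -3/85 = -0.04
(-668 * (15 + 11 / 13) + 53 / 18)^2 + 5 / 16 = 24527355368545 / 219024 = 111984784.17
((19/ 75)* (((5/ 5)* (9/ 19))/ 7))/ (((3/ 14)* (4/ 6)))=0.12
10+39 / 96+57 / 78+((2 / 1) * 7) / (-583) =2695215 / 242528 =11.11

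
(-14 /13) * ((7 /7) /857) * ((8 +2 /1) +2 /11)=-1568 /122551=-0.01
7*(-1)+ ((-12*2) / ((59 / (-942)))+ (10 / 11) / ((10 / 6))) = 244499 / 649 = 376.73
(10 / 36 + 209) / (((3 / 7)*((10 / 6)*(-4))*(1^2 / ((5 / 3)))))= -26369 / 216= -122.08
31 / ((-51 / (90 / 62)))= -0.88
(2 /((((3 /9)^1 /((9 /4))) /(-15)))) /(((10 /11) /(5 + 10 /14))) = -8910 /7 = -1272.86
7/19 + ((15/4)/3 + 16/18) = 1715/684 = 2.51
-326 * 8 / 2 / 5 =-1304 / 5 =-260.80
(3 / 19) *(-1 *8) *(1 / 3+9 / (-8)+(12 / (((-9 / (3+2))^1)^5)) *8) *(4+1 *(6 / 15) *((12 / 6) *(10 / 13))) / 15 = 3698636 / 1620567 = 2.28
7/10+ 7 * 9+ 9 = 727/10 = 72.70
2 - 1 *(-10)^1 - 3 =9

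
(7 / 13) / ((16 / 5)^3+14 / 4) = 1750 / 117871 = 0.01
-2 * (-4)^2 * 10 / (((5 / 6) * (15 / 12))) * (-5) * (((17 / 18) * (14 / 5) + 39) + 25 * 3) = 2687488 / 15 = 179165.87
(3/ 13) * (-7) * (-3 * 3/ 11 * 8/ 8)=1.32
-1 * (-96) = 96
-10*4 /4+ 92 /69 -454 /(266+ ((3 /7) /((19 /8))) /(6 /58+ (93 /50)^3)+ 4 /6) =-10.37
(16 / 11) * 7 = 112 / 11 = 10.18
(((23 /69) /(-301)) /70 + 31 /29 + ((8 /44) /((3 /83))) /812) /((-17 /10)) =-0.63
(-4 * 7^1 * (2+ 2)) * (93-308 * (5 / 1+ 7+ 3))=507024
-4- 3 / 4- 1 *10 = -59 / 4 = -14.75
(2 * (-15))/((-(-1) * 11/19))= -570/11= -51.82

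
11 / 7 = 1.57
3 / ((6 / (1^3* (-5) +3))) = -1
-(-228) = 228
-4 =-4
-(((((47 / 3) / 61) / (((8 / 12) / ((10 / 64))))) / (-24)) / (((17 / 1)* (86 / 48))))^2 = -55225 / 8144311422976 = -0.00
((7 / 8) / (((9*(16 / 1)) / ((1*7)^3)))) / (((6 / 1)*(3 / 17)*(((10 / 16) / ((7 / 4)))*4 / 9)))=285719 / 23040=12.40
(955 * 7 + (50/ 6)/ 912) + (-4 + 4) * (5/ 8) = 18290185/ 2736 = 6685.01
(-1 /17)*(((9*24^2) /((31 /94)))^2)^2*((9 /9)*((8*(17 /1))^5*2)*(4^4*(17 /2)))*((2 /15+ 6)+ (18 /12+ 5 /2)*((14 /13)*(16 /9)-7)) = 620253063703642998065595978775944757248 /60028865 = 10332580229588598719392680000000.00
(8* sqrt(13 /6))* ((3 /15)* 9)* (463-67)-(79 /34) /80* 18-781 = -1062871 /1360+4752* sqrt(78) /5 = 7612.18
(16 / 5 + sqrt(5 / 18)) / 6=sqrt(10) / 36 + 8 / 15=0.62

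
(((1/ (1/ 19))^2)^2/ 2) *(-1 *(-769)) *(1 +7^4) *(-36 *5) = -21664878416820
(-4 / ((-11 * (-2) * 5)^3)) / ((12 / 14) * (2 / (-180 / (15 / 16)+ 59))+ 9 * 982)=-931 / 2737922236500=-0.00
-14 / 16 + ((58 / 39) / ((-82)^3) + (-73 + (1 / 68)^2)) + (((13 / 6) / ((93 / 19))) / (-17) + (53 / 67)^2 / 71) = -73.89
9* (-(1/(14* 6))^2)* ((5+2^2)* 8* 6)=-27/49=-0.55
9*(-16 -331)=-3123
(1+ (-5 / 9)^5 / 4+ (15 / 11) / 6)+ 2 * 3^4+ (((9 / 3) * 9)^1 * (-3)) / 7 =2757938165 / 18187092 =151.64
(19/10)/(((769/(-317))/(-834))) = 2511591/3845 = 653.21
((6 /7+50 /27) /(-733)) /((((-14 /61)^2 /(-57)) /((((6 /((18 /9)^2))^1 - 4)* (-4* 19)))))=1719399680 /2262771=759.86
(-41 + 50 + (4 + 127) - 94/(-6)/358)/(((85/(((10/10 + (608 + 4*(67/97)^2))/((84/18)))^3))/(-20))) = -257080551820179185611959939/3477654788690555284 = -73923539.70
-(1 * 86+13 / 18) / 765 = -1561 / 13770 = -0.11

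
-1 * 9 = -9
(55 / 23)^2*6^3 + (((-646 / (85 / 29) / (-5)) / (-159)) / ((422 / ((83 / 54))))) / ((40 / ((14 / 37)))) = 21898995514050701 / 17729673579000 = 1235.16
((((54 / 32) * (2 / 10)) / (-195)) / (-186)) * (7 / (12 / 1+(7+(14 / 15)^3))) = 2835 / 862342624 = 0.00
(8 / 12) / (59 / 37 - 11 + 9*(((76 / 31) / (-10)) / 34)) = -194990 / 2769921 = -0.07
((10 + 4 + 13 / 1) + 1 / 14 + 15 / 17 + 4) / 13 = 585 / 238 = 2.46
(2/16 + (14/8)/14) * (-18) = -9/2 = -4.50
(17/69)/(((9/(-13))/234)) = -5746/69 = -83.28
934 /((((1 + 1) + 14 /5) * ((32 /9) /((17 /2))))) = 119085 /256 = 465.18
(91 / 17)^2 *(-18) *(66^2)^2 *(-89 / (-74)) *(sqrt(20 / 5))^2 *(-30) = 15103315300993920 / 10693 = 1412448826427.94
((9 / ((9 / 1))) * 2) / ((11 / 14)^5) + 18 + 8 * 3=7839790 / 161051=48.68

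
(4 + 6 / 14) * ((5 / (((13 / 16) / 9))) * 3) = 735.82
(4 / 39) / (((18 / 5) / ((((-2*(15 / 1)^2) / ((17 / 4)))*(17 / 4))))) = -500 / 39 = -12.82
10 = 10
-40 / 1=-40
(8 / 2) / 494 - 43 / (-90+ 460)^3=101295379 / 12511291000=0.01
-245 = -245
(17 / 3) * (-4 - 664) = -11356 / 3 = -3785.33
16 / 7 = 2.29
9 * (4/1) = 36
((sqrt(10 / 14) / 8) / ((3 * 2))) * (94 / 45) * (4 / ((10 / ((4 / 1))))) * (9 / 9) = 47 * sqrt(35) / 4725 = 0.06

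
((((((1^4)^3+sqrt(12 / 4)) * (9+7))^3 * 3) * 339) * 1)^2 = 2082298795130880 * sqrt(3)+3609317911560192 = 7215965221266332.88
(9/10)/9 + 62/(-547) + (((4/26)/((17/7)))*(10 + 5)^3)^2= 12212113309607/267160270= 45710.81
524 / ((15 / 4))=2096 / 15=139.73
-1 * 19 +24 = 5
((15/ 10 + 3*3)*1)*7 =147/ 2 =73.50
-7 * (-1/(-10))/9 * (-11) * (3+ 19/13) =2233/585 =3.82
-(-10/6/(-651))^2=-0.00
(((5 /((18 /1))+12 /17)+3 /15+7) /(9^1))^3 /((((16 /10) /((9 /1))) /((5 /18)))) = 1962985296761 /1671020565120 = 1.17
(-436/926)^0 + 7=8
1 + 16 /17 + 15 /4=387 /68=5.69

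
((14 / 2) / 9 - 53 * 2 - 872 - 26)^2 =81522841 / 81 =1006454.83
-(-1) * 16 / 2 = 8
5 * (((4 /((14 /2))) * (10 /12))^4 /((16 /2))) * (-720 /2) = -250000 /21609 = -11.57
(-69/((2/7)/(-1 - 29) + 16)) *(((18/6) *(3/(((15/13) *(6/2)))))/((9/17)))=-1547/73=-21.19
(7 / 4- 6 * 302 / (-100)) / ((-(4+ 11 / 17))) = -33779 / 7900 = -4.28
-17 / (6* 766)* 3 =-17 / 1532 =-0.01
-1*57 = -57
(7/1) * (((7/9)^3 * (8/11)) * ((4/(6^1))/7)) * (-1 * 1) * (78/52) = -2744/8019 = -0.34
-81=-81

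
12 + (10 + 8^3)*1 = 534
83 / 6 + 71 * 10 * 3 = 12863 / 6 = 2143.83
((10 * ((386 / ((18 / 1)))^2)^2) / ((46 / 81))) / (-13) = -6937440005 / 24219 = -286446.18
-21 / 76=-0.28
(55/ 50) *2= 11/ 5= 2.20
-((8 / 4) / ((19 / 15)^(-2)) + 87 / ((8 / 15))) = -299401 / 1800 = -166.33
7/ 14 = 1/ 2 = 0.50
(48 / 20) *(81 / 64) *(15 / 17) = 729 / 272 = 2.68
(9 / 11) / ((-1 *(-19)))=9 / 209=0.04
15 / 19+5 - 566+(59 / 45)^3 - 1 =-967763674 / 1731375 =-558.96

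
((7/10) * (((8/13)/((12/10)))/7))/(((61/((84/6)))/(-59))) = -1652/2379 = -0.69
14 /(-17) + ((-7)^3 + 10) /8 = -5773 /136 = -42.45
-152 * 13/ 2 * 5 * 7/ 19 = -1820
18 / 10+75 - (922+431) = -6381 / 5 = -1276.20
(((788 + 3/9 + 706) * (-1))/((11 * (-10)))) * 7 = 31381/330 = 95.09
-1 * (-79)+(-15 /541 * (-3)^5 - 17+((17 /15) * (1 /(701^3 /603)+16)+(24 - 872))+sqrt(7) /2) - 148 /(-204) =-12045211728721213 /15840549564485+sqrt(7) /2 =-759.08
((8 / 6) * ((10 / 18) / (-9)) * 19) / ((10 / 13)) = -494 / 243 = -2.03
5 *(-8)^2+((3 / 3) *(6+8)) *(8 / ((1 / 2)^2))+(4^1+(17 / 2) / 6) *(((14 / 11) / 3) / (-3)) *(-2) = 228551 / 297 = 769.53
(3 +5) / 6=4 / 3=1.33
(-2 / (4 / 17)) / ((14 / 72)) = -43.71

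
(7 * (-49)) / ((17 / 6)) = -2058 / 17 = -121.06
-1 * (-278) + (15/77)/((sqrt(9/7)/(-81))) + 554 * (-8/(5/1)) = -3042/5 - 405 * sqrt(7)/77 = -622.32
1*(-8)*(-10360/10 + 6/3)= 8272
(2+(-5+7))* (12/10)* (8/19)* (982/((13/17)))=3205248/1235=2595.34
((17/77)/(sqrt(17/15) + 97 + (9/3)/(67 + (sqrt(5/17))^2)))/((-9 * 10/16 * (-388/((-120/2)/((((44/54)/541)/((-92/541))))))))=423968238720/60029985432109 - 26477568 * sqrt(255)/5457271402919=0.01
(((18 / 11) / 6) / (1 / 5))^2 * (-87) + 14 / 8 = -77453 / 484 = -160.03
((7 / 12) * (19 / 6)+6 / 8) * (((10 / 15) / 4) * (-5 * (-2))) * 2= 935 / 108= 8.66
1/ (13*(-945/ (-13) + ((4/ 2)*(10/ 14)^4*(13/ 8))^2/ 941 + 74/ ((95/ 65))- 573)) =-1649102033264/ 9640287001226545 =-0.00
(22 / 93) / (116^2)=11 / 625704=0.00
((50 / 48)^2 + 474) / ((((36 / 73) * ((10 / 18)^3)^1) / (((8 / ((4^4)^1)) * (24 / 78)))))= 179787393 / 3328000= 54.02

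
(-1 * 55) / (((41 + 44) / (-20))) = 220 / 17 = 12.94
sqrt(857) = 29.27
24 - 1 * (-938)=962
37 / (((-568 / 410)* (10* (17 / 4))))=-1517 / 2414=-0.63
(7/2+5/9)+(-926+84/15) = -82471/90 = -916.34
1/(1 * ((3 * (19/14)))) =14/57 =0.25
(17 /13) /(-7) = -17 /91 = -0.19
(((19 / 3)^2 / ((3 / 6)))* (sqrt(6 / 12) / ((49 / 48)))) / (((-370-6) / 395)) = -285190* sqrt(2) / 6909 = -58.38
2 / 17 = 0.12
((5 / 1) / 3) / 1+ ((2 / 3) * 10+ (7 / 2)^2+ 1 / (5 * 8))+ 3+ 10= 4033 / 120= 33.61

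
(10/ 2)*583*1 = 2915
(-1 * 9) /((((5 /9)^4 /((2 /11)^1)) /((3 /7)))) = -354294 /48125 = -7.36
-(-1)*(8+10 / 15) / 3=26 / 9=2.89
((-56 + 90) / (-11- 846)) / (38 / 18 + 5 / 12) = -1224 / 77987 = -0.02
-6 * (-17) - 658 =-556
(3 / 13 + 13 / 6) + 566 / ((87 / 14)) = 211447 / 2262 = 93.48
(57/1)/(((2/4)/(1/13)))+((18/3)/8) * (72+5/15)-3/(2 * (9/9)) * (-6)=3745/52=72.02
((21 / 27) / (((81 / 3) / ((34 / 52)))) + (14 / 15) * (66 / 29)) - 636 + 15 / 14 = -2028954251 / 3206385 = -632.79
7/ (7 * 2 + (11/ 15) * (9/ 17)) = 595/ 1223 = 0.49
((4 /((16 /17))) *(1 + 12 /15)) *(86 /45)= 731 /50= 14.62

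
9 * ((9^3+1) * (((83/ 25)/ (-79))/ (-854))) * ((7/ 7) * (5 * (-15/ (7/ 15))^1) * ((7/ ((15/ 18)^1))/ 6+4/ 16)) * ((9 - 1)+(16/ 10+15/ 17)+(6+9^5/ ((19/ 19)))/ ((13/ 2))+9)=-81471516125373/ 104369902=-780603.55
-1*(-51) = 51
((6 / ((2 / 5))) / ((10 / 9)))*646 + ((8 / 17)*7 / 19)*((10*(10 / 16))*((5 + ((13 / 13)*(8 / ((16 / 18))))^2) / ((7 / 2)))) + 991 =3145576 / 323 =9738.63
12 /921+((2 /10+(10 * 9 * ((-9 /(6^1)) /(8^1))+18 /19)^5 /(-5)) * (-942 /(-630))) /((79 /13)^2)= 677485157538596273072123 /81614965464246681600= 8300.99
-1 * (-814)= 814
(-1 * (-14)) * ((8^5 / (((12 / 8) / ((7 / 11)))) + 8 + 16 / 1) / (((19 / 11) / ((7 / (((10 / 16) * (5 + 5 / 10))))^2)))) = 80703279104 / 172425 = 468048.60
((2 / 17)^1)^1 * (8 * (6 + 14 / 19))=2048 / 323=6.34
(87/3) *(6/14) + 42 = 381/7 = 54.43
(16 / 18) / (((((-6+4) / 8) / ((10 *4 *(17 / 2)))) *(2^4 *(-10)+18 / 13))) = 70720 / 9279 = 7.62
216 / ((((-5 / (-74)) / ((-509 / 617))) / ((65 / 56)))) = -13220766 / 4319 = -3061.07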